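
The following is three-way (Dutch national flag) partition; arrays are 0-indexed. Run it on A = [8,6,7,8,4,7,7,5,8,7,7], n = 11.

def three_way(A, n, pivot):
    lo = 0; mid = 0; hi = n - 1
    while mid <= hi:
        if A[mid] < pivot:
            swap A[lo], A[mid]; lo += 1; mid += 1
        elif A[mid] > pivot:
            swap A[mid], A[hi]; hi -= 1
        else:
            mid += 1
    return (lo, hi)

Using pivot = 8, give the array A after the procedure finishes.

lo=0 mid=0 hi=10
8=8: mid=1
6<8: swap(0,1), lo=1 mid=2 ⇒ [6,8,7,8,4,7,7,5,8,7,7]
7<8: swap(1,2), lo=2 mid=3 ⇒ [6,7,8,8,4,7,7,5,8,7,7]
8=8: mid=4
4<8: swap(2,4), lo=3 mid=5 ⇒ [6,7,4,8,8,7,7,5,8,7,7]
7<8: swap(3,5), lo=4 mid=6 ⇒ [6,7,4,7,8,8,7,5,8,7,7]
7<8: swap(4,6), lo=5 mid=7 ⇒ [6,7,4,7,7,8,8,5,8,7,7]
5<8: swap(5,7), lo=6 mid=8 ⇒ [6,7,4,7,7,5,8,8,8,7,7]
8=8: mid=9
7<8: swap(6,9), lo=7 mid=10 ⇒ [6,7,4,7,7,5,7,8,8,8,7]
7<8: swap(7,10), lo=8 mid=11 ⇒ [6,7,4,7,7,5,7,7,8,8,8]
done. lo=8 hi=10; A=[6,7,4,7,7,5,7,7,8,8,8]

[6,7,4,7,7,5,7,7,8,8,8]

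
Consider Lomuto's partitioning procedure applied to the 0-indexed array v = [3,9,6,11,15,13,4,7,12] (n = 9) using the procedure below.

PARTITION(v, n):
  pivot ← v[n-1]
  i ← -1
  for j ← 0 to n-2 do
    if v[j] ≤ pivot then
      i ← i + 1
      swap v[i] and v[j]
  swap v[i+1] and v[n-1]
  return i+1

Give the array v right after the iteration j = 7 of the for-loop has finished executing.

pivot=12, i=-1
j=0: 3≤12, i=0, swap(0,0) ⇒ [3,9,6,11,15,13,4,7,12]
j=1: 9≤12, i=1, swap(1,1) ⇒ [3,9,6,11,15,13,4,7,12]
j=2: 6≤12, i=2, swap(2,2) ⇒ [3,9,6,11,15,13,4,7,12]
j=3: 11≤12, i=3, swap(3,3) ⇒ [3,9,6,11,15,13,4,7,12]
j=4: 15>12, skip
j=5: 13>12, skip
j=6: 4≤12, i=4, swap(4,6) ⇒ [3,9,6,11,4,13,15,7,12]
j=7: 7≤12, i=5, swap(5,7) ⇒ [3,9,6,11,4,7,15,13,12]
(after j=7) v = [3,9,6,11,4,7,15,13,12]

[3,9,6,11,4,7,15,13,12]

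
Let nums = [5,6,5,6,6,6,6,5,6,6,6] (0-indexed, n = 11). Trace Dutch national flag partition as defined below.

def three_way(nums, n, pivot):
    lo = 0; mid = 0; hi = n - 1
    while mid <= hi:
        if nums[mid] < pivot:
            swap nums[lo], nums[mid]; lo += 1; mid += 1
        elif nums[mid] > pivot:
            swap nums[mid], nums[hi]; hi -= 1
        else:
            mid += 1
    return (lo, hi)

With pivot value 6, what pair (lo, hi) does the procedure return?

lo=0 mid=0 hi=10
5<6: swap(0,0), lo=1 mid=1 ⇒ [5,6,5,6,6,6,6,5,6,6,6]
6=6: mid=2
5<6: swap(1,2), lo=2 mid=3 ⇒ [5,5,6,6,6,6,6,5,6,6,6]
6=6: mid=4
6=6: mid=5
6=6: mid=6
6=6: mid=7
5<6: swap(2,7), lo=3 mid=8 ⇒ [5,5,5,6,6,6,6,6,6,6,6]
6=6: mid=9
6=6: mid=10
6=6: mid=11
done. lo=3 hi=10; nums=[5,5,5,6,6,6,6,6,6,6,6]

(3, 10)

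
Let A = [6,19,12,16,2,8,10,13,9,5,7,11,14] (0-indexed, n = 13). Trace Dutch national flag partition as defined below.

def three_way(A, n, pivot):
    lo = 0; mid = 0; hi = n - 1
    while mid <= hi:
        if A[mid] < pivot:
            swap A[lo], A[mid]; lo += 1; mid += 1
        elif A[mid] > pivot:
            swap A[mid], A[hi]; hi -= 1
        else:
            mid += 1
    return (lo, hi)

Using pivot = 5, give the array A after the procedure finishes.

lo=0 mid=0 hi=12
6>5: swap(0,12), hi=11 ⇒ [14,19,12,16,2,8,10,13,9,5,7,11,6]
14>5: swap(0,11), hi=10 ⇒ [11,19,12,16,2,8,10,13,9,5,7,14,6]
11>5: swap(0,10), hi=9 ⇒ [7,19,12,16,2,8,10,13,9,5,11,14,6]
7>5: swap(0,9), hi=8 ⇒ [5,19,12,16,2,8,10,13,9,7,11,14,6]
5=5: mid=1
19>5: swap(1,8), hi=7 ⇒ [5,9,12,16,2,8,10,13,19,7,11,14,6]
9>5: swap(1,7), hi=6 ⇒ [5,13,12,16,2,8,10,9,19,7,11,14,6]
13>5: swap(1,6), hi=5 ⇒ [5,10,12,16,2,8,13,9,19,7,11,14,6]
10>5: swap(1,5), hi=4 ⇒ [5,8,12,16,2,10,13,9,19,7,11,14,6]
8>5: swap(1,4), hi=3 ⇒ [5,2,12,16,8,10,13,9,19,7,11,14,6]
2<5: swap(0,1), lo=1 mid=2 ⇒ [2,5,12,16,8,10,13,9,19,7,11,14,6]
12>5: swap(2,3), hi=2 ⇒ [2,5,16,12,8,10,13,9,19,7,11,14,6]
16>5: swap(2,2), hi=1 ⇒ [2,5,16,12,8,10,13,9,19,7,11,14,6]
done. lo=1 hi=1; A=[2,5,16,12,8,10,13,9,19,7,11,14,6]

[2,5,16,12,8,10,13,9,19,7,11,14,6]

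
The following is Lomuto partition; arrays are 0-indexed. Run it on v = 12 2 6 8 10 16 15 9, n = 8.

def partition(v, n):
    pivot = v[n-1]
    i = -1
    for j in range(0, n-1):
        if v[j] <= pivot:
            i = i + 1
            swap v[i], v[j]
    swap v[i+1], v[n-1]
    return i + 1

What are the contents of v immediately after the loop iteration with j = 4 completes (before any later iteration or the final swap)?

2 6 8 12 10 16 15 9

pivot=9, i=-1
j=0: 12>9, skip
j=1: 2≤9, i=0, swap(0,1) ⇒ 2 12 6 8 10 16 15 9
j=2: 6≤9, i=1, swap(1,2) ⇒ 2 6 12 8 10 16 15 9
j=3: 8≤9, i=2, swap(2,3) ⇒ 2 6 8 12 10 16 15 9
j=4: 10>9, skip
(after j=4) v = 2 6 8 12 10 16 15 9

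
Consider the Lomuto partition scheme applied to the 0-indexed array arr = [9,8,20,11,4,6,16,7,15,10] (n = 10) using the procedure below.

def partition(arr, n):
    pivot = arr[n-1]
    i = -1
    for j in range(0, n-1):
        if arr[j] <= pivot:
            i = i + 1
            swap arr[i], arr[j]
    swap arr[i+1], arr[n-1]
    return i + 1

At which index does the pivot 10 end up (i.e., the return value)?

pivot = arr[9] = 10; i = -1
j=0: arr[0]=9 ≤ 10 → i=0, swap arr[0],arr[0] (no change) → [9,8,20,11,4,6,16,7,15,10]
j=1: arr[1]=8 ≤ 10 → i=1, swap arr[1],arr[1] (no change) → [9,8,20,11,4,6,16,7,15,10]
j=2: arr[2]=20 > 10 → no swap
j=3: arr[3]=11 > 10 → no swap
j=4: arr[4]=4 ≤ 10 → i=2, swap arr[2],arr[4] → [9,8,4,11,20,6,16,7,15,10]
j=5: arr[5]=6 ≤ 10 → i=3, swap arr[3],arr[5] → [9,8,4,6,20,11,16,7,15,10]
j=6: arr[6]=16 > 10 → no swap
j=7: arr[7]=7 ≤ 10 → i=4, swap arr[4],arr[7] → [9,8,4,6,7,11,16,20,15,10]
j=8: arr[8]=15 > 10 → no swap
final swap arr[5],arr[9] → [9,8,4,6,7,10,16,20,15,11]; return 5

5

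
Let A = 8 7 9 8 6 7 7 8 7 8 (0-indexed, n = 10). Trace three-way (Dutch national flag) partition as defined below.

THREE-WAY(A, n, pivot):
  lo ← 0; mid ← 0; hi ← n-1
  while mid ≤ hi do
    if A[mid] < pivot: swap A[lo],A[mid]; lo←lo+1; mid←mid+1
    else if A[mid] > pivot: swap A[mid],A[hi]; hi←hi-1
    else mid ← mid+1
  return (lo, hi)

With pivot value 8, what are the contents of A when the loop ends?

7 6 7 7 7 8 8 8 8 9

pivot = 8; lo=0, mid=0, hi=9
A[mid]=8=8: mid=1
A[mid]=7<8: swap A[0],A[1]; lo=1,mid=2 → 7 8 9 8 6 7 7 8 7 8
A[mid]=9>8: swap A[2],A[9]; hi=8 → 7 8 8 8 6 7 7 8 7 9
A[mid]=8=8: mid=3
A[mid]=8=8: mid=4
A[mid]=6<8: swap A[1],A[4]; lo=2,mid=5 → 7 6 8 8 8 7 7 8 7 9
A[mid]=7<8: swap A[2],A[5]; lo=3,mid=6 → 7 6 7 8 8 8 7 8 7 9
A[mid]=7<8: swap A[3],A[6]; lo=4,mid=7 → 7 6 7 7 8 8 8 8 7 9
A[mid]=8=8: mid=8
A[mid]=7<8: swap A[4],A[8]; lo=5,mid=9 → 7 6 7 7 7 8 8 8 8 9
end: lo=5, hi=8; A = 7 6 7 7 7 8 8 8 8 9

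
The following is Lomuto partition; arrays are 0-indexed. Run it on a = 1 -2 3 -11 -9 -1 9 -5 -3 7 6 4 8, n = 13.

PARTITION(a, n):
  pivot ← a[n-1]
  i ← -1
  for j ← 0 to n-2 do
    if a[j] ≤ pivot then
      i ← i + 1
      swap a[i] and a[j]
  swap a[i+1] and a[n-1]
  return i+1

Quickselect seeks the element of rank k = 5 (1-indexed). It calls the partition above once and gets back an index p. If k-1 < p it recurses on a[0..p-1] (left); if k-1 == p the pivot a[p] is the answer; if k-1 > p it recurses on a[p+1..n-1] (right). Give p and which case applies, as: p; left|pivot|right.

pivot = a[12] = 8; i = -1
j=0: a[0]=1 ≤ 8 → i=0, swap a[0],a[0] (no change) → 1 -2 3 -11 -9 -1 9 -5 -3 7 6 4 8
j=1: a[1]=-2 ≤ 8 → i=1, swap a[1],a[1] (no change) → 1 -2 3 -11 -9 -1 9 -5 -3 7 6 4 8
j=2: a[2]=3 ≤ 8 → i=2, swap a[2],a[2] (no change) → 1 -2 3 -11 -9 -1 9 -5 -3 7 6 4 8
j=3: a[3]=-11 ≤ 8 → i=3, swap a[3],a[3] (no change) → 1 -2 3 -11 -9 -1 9 -5 -3 7 6 4 8
j=4: a[4]=-9 ≤ 8 → i=4, swap a[4],a[4] (no change) → 1 -2 3 -11 -9 -1 9 -5 -3 7 6 4 8
j=5: a[5]=-1 ≤ 8 → i=5, swap a[5],a[5] (no change) → 1 -2 3 -11 -9 -1 9 -5 -3 7 6 4 8
j=6: a[6]=9 > 8 → no swap
j=7: a[7]=-5 ≤ 8 → i=6, swap a[6],a[7] → 1 -2 3 -11 -9 -1 -5 9 -3 7 6 4 8
j=8: a[8]=-3 ≤ 8 → i=7, swap a[7],a[8] → 1 -2 3 -11 -9 -1 -5 -3 9 7 6 4 8
j=9: a[9]=7 ≤ 8 → i=8, swap a[8],a[9] → 1 -2 3 -11 -9 -1 -5 -3 7 9 6 4 8
j=10: a[10]=6 ≤ 8 → i=9, swap a[9],a[10] → 1 -2 3 -11 -9 -1 -5 -3 7 6 9 4 8
j=11: a[11]=4 ≤ 8 → i=10, swap a[10],a[11] → 1 -2 3 -11 -9 -1 -5 -3 7 6 4 9 8
final swap a[11],a[12] → 1 -2 3 -11 -9 -1 -5 -3 7 6 4 8 9; return 11
p = 11; k-1 = 4 < 11 ⇒ left

11; left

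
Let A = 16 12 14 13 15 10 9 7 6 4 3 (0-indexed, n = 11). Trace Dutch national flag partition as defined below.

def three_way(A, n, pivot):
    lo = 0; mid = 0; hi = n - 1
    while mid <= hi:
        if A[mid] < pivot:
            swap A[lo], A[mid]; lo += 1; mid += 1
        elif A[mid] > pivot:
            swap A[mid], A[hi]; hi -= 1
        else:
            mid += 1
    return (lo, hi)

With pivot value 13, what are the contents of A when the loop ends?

lo=0 mid=0 hi=10
16>13: swap(0,10), hi=9 ⇒ 3 12 14 13 15 10 9 7 6 4 16
3<13: swap(0,0), lo=1 mid=1 ⇒ 3 12 14 13 15 10 9 7 6 4 16
12<13: swap(1,1), lo=2 mid=2 ⇒ 3 12 14 13 15 10 9 7 6 4 16
14>13: swap(2,9), hi=8 ⇒ 3 12 4 13 15 10 9 7 6 14 16
4<13: swap(2,2), lo=3 mid=3 ⇒ 3 12 4 13 15 10 9 7 6 14 16
13=13: mid=4
15>13: swap(4,8), hi=7 ⇒ 3 12 4 13 6 10 9 7 15 14 16
6<13: swap(3,4), lo=4 mid=5 ⇒ 3 12 4 6 13 10 9 7 15 14 16
10<13: swap(4,5), lo=5 mid=6 ⇒ 3 12 4 6 10 13 9 7 15 14 16
9<13: swap(5,6), lo=6 mid=7 ⇒ 3 12 4 6 10 9 13 7 15 14 16
7<13: swap(6,7), lo=7 mid=8 ⇒ 3 12 4 6 10 9 7 13 15 14 16
done. lo=7 hi=7; A=3 12 4 6 10 9 7 13 15 14 16

3 12 4 6 10 9 7 13 15 14 16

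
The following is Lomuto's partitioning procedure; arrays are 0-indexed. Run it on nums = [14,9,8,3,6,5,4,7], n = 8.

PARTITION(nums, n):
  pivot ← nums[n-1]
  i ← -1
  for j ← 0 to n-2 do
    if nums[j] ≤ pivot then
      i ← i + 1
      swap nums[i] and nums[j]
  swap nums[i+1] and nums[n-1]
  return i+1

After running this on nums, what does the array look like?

pivot=7, i=-1
j=0: 14>7, skip
j=1: 9>7, skip
j=2: 8>7, skip
j=3: 3≤7, i=0, swap(0,3) ⇒ [3,9,8,14,6,5,4,7]
j=4: 6≤7, i=1, swap(1,4) ⇒ [3,6,8,14,9,5,4,7]
j=5: 5≤7, i=2, swap(2,5) ⇒ [3,6,5,14,9,8,4,7]
j=6: 4≤7, i=3, swap(3,6) ⇒ [3,6,5,4,9,8,14,7]
swap(4,7) ⇒ [3,6,5,4,7,8,14,9]; return 4

[3,6,5,4,7,8,14,9]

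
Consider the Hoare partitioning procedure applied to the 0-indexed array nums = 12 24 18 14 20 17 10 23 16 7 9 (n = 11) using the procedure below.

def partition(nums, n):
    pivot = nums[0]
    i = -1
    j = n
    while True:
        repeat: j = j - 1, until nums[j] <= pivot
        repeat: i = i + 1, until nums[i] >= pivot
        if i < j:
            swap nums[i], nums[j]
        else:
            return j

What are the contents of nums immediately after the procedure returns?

9 7 10 14 20 17 18 23 16 24 12

pivot=12
j stops at 10 (9), i stops at 0 (12); swap ⇒ 9 24 18 14 20 17 10 23 16 7 12
j stops at 9 (7), i stops at 1 (24); swap ⇒ 9 7 18 14 20 17 10 23 16 24 12
j stops at 6 (10), i stops at 2 (18); swap ⇒ 9 7 10 14 20 17 18 23 16 24 12
j stops at 2, i stops at 3; i≥j ⇒ return 2. nums=9 7 10 14 20 17 18 23 16 24 12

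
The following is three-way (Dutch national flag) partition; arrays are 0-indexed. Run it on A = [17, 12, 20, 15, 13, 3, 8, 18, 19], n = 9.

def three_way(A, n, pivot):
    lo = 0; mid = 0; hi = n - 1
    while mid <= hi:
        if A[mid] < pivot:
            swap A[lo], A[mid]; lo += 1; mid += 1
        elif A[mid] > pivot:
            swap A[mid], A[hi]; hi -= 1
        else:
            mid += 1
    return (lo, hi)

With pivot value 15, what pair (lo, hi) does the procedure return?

(4, 4)

lo=0 mid=0 hi=8
17>15: swap(0,8), hi=7 ⇒ [19, 12, 20, 15, 13, 3, 8, 18, 17]
19>15: swap(0,7), hi=6 ⇒ [18, 12, 20, 15, 13, 3, 8, 19, 17]
18>15: swap(0,6), hi=5 ⇒ [8, 12, 20, 15, 13, 3, 18, 19, 17]
8<15: swap(0,0), lo=1 mid=1 ⇒ [8, 12, 20, 15, 13, 3, 18, 19, 17]
12<15: swap(1,1), lo=2 mid=2 ⇒ [8, 12, 20, 15, 13, 3, 18, 19, 17]
20>15: swap(2,5), hi=4 ⇒ [8, 12, 3, 15, 13, 20, 18, 19, 17]
3<15: swap(2,2), lo=3 mid=3 ⇒ [8, 12, 3, 15, 13, 20, 18, 19, 17]
15=15: mid=4
13<15: swap(3,4), lo=4 mid=5 ⇒ [8, 12, 3, 13, 15, 20, 18, 19, 17]
done. lo=4 hi=4; A=[8, 12, 3, 13, 15, 20, 18, 19, 17]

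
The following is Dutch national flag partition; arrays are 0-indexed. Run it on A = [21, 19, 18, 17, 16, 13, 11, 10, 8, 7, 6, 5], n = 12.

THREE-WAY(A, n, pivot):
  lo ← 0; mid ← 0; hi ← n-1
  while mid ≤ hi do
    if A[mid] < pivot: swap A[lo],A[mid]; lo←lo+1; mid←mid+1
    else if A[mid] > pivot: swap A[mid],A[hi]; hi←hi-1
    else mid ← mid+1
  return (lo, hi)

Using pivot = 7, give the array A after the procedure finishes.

[5, 6, 7, 16, 13, 11, 10, 8, 17, 18, 19, 21]

lo=0 mid=0 hi=11
21>7: swap(0,11), hi=10 ⇒ [5, 19, 18, 17, 16, 13, 11, 10, 8, 7, 6, 21]
5<7: swap(0,0), lo=1 mid=1 ⇒ [5, 19, 18, 17, 16, 13, 11, 10, 8, 7, 6, 21]
19>7: swap(1,10), hi=9 ⇒ [5, 6, 18, 17, 16, 13, 11, 10, 8, 7, 19, 21]
6<7: swap(1,1), lo=2 mid=2 ⇒ [5, 6, 18, 17, 16, 13, 11, 10, 8, 7, 19, 21]
18>7: swap(2,9), hi=8 ⇒ [5, 6, 7, 17, 16, 13, 11, 10, 8, 18, 19, 21]
7=7: mid=3
17>7: swap(3,8), hi=7 ⇒ [5, 6, 7, 8, 16, 13, 11, 10, 17, 18, 19, 21]
8>7: swap(3,7), hi=6 ⇒ [5, 6, 7, 10, 16, 13, 11, 8, 17, 18, 19, 21]
10>7: swap(3,6), hi=5 ⇒ [5, 6, 7, 11, 16, 13, 10, 8, 17, 18, 19, 21]
11>7: swap(3,5), hi=4 ⇒ [5, 6, 7, 13, 16, 11, 10, 8, 17, 18, 19, 21]
13>7: swap(3,4), hi=3 ⇒ [5, 6, 7, 16, 13, 11, 10, 8, 17, 18, 19, 21]
16>7: swap(3,3), hi=2 ⇒ [5, 6, 7, 16, 13, 11, 10, 8, 17, 18, 19, 21]
done. lo=2 hi=2; A=[5, 6, 7, 16, 13, 11, 10, 8, 17, 18, 19, 21]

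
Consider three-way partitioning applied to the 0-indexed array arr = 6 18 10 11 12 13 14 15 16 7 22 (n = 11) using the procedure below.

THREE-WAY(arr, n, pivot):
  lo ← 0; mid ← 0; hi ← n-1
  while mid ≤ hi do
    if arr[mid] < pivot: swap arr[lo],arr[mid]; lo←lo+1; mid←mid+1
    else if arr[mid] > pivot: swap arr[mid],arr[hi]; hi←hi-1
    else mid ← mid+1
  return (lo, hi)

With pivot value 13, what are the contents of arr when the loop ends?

lo=0 mid=0 hi=10
6<13: swap(0,0), lo=1 mid=1 ⇒ 6 18 10 11 12 13 14 15 16 7 22
18>13: swap(1,10), hi=9 ⇒ 6 22 10 11 12 13 14 15 16 7 18
22>13: swap(1,9), hi=8 ⇒ 6 7 10 11 12 13 14 15 16 22 18
7<13: swap(1,1), lo=2 mid=2 ⇒ 6 7 10 11 12 13 14 15 16 22 18
10<13: swap(2,2), lo=3 mid=3 ⇒ 6 7 10 11 12 13 14 15 16 22 18
11<13: swap(3,3), lo=4 mid=4 ⇒ 6 7 10 11 12 13 14 15 16 22 18
12<13: swap(4,4), lo=5 mid=5 ⇒ 6 7 10 11 12 13 14 15 16 22 18
13=13: mid=6
14>13: swap(6,8), hi=7 ⇒ 6 7 10 11 12 13 16 15 14 22 18
16>13: swap(6,7), hi=6 ⇒ 6 7 10 11 12 13 15 16 14 22 18
15>13: swap(6,6), hi=5 ⇒ 6 7 10 11 12 13 15 16 14 22 18
done. lo=5 hi=5; arr=6 7 10 11 12 13 15 16 14 22 18

6 7 10 11 12 13 15 16 14 22 18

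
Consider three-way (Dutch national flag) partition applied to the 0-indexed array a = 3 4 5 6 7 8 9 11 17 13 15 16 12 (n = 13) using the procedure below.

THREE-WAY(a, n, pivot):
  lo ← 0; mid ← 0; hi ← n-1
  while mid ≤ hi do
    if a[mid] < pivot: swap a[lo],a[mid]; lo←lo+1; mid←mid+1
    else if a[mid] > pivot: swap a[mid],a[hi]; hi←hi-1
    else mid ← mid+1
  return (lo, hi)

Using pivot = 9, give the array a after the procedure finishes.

pivot = 9; lo=0, mid=0, hi=12
a[mid]=3<9: swap a[0],a[0]; lo=1,mid=1 → 3 4 5 6 7 8 9 11 17 13 15 16 12
a[mid]=4<9: swap a[1],a[1]; lo=2,mid=2 → 3 4 5 6 7 8 9 11 17 13 15 16 12
a[mid]=5<9: swap a[2],a[2]; lo=3,mid=3 → 3 4 5 6 7 8 9 11 17 13 15 16 12
a[mid]=6<9: swap a[3],a[3]; lo=4,mid=4 → 3 4 5 6 7 8 9 11 17 13 15 16 12
a[mid]=7<9: swap a[4],a[4]; lo=5,mid=5 → 3 4 5 6 7 8 9 11 17 13 15 16 12
a[mid]=8<9: swap a[5],a[5]; lo=6,mid=6 → 3 4 5 6 7 8 9 11 17 13 15 16 12
a[mid]=9=9: mid=7
a[mid]=11>9: swap a[7],a[12]; hi=11 → 3 4 5 6 7 8 9 12 17 13 15 16 11
a[mid]=12>9: swap a[7],a[11]; hi=10 → 3 4 5 6 7 8 9 16 17 13 15 12 11
a[mid]=16>9: swap a[7],a[10]; hi=9 → 3 4 5 6 7 8 9 15 17 13 16 12 11
a[mid]=15>9: swap a[7],a[9]; hi=8 → 3 4 5 6 7 8 9 13 17 15 16 12 11
a[mid]=13>9: swap a[7],a[8]; hi=7 → 3 4 5 6 7 8 9 17 13 15 16 12 11
a[mid]=17>9: swap a[7],a[7]; hi=6 → 3 4 5 6 7 8 9 17 13 15 16 12 11
end: lo=6, hi=6; a = 3 4 5 6 7 8 9 17 13 15 16 12 11

3 4 5 6 7 8 9 17 13 15 16 12 11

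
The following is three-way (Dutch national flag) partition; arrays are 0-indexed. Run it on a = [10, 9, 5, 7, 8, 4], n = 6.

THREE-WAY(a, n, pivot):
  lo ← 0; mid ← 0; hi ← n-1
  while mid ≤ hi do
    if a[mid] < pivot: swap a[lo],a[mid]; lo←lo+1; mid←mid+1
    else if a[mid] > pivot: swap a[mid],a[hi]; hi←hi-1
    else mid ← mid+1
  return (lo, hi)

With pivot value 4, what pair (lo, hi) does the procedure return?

(0, 0)

pivot = 4; lo=0, mid=0, hi=5
a[mid]=10>4: swap a[0],a[5]; hi=4 → [4, 9, 5, 7, 8, 10]
a[mid]=4=4: mid=1
a[mid]=9>4: swap a[1],a[4]; hi=3 → [4, 8, 5, 7, 9, 10]
a[mid]=8>4: swap a[1],a[3]; hi=2 → [4, 7, 5, 8, 9, 10]
a[mid]=7>4: swap a[1],a[2]; hi=1 → [4, 5, 7, 8, 9, 10]
a[mid]=5>4: swap a[1],a[1]; hi=0 → [4, 5, 7, 8, 9, 10]
end: lo=0, hi=0; a = [4, 5, 7, 8, 9, 10]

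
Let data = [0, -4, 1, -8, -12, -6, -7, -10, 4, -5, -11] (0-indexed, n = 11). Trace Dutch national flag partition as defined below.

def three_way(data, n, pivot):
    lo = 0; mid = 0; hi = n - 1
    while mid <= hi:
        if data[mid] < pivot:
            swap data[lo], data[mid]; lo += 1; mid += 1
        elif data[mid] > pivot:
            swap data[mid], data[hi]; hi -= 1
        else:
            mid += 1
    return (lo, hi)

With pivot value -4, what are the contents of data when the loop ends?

pivot = -4; lo=0, mid=0, hi=10
data[mid]=0>-4: swap data[0],data[10]; hi=9 → [-11, -4, 1, -8, -12, -6, -7, -10, 4, -5, 0]
data[mid]=-11<-4: swap data[0],data[0]; lo=1,mid=1 → [-11, -4, 1, -8, -12, -6, -7, -10, 4, -5, 0]
data[mid]=-4=-4: mid=2
data[mid]=1>-4: swap data[2],data[9]; hi=8 → [-11, -4, -5, -8, -12, -6, -7, -10, 4, 1, 0]
data[mid]=-5<-4: swap data[1],data[2]; lo=2,mid=3 → [-11, -5, -4, -8, -12, -6, -7, -10, 4, 1, 0]
data[mid]=-8<-4: swap data[2],data[3]; lo=3,mid=4 → [-11, -5, -8, -4, -12, -6, -7, -10, 4, 1, 0]
data[mid]=-12<-4: swap data[3],data[4]; lo=4,mid=5 → [-11, -5, -8, -12, -4, -6, -7, -10, 4, 1, 0]
data[mid]=-6<-4: swap data[4],data[5]; lo=5,mid=6 → [-11, -5, -8, -12, -6, -4, -7, -10, 4, 1, 0]
data[mid]=-7<-4: swap data[5],data[6]; lo=6,mid=7 → [-11, -5, -8, -12, -6, -7, -4, -10, 4, 1, 0]
data[mid]=-10<-4: swap data[6],data[7]; lo=7,mid=8 → [-11, -5, -8, -12, -6, -7, -10, -4, 4, 1, 0]
data[mid]=4>-4: swap data[8],data[8]; hi=7 → [-11, -5, -8, -12, -6, -7, -10, -4, 4, 1, 0]
end: lo=7, hi=7; data = [-11, -5, -8, -12, -6, -7, -10, -4, 4, 1, 0]

[-11, -5, -8, -12, -6, -7, -10, -4, 4, 1, 0]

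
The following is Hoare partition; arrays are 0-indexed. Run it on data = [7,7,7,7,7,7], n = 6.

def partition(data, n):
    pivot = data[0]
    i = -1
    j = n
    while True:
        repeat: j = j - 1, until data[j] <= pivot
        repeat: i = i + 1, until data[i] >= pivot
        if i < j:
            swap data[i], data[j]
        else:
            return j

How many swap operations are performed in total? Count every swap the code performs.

pivot = data[0] = 7; i = -1, j = 6
j→5 (data[5]=7≤7), i→0 (data[0]=7≥7); i<j, swap → [7,7,7,7,7,7]
j→4 (data[4]=7≤7), i→1 (data[1]=7≥7); i<j, swap → [7,7,7,7,7,7]
j→3 (data[3]=7≤7), i→2 (data[2]=7≥7); i<j, swap → [7,7,7,7,7,7]
j→2, i→3; i≥j, return j=2. data = [7,7,7,7,7,7]

3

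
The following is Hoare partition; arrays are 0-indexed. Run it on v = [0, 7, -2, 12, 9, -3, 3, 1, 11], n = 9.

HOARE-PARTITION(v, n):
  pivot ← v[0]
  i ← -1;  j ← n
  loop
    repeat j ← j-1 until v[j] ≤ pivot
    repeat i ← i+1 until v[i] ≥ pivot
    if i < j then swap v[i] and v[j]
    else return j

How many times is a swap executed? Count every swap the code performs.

pivot = v[0] = 0; i = -1, j = 9
j→5 (v[5]=-3≤0), i→0 (v[0]=0≥0); i<j, swap → [-3, 7, -2, 12, 9, 0, 3, 1, 11]
j→2 (v[2]=-2≤0), i→1 (v[1]=7≥0); i<j, swap → [-3, -2, 7, 12, 9, 0, 3, 1, 11]
j→1, i→2; i≥j, return j=1. v = [-3, -2, 7, 12, 9, 0, 3, 1, 11]

2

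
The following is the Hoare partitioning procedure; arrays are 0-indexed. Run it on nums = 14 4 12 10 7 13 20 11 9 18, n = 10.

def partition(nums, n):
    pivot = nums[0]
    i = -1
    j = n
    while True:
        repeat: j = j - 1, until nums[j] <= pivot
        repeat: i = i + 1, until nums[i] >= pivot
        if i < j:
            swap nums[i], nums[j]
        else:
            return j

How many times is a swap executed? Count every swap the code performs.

2

pivot = nums[0] = 14; i = -1, j = 10
j→8 (nums[8]=9≤14), i→0 (nums[0]=14≥14); i<j, swap → 9 4 12 10 7 13 20 11 14 18
j→7 (nums[7]=11≤14), i→6 (nums[6]=20≥14); i<j, swap → 9 4 12 10 7 13 11 20 14 18
j→6, i→7; i≥j, return j=6. nums = 9 4 12 10 7 13 11 20 14 18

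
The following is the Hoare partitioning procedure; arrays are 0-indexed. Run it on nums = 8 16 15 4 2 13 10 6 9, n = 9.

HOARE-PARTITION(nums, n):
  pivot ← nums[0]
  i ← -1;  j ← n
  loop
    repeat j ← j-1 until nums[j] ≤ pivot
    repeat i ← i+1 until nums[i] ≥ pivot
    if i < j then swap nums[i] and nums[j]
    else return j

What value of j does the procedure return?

pivot = nums[0] = 8; i = -1, j = 9
j→7 (nums[7]=6≤8), i→0 (nums[0]=8≥8); i<j, swap → 6 16 15 4 2 13 10 8 9
j→4 (nums[4]=2≤8), i→1 (nums[1]=16≥8); i<j, swap → 6 2 15 4 16 13 10 8 9
j→3 (nums[3]=4≤8), i→2 (nums[2]=15≥8); i<j, swap → 6 2 4 15 16 13 10 8 9
j→2, i→3; i≥j, return j=2. nums = 6 2 4 15 16 13 10 8 9

2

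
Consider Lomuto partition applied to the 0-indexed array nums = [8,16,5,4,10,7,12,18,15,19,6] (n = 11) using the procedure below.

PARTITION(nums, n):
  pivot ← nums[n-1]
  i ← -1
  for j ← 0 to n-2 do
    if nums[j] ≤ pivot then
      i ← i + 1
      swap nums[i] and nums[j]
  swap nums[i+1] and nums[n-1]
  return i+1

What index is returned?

2

pivot=6, i=-1
j=0: 8>6, skip
j=1: 16>6, skip
j=2: 5≤6, i=0, swap(0,2) ⇒ [5,16,8,4,10,7,12,18,15,19,6]
j=3: 4≤6, i=1, swap(1,3) ⇒ [5,4,8,16,10,7,12,18,15,19,6]
j=4: 10>6, skip
j=5: 7>6, skip
j=6: 12>6, skip
j=7: 18>6, skip
j=8: 15>6, skip
j=9: 19>6, skip
swap(2,10) ⇒ [5,4,6,16,10,7,12,18,15,19,8]; return 2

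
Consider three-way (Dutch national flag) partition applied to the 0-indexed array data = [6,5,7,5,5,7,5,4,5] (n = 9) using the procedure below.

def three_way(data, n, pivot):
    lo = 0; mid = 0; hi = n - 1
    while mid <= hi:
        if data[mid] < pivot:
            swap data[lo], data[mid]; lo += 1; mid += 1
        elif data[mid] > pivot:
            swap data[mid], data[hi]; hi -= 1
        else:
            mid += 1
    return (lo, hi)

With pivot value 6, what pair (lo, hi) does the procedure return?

(6, 6)

pivot = 6; lo=0, mid=0, hi=8
data[mid]=6=6: mid=1
data[mid]=5<6: swap data[0],data[1]; lo=1,mid=2 → [5,6,7,5,5,7,5,4,5]
data[mid]=7>6: swap data[2],data[8]; hi=7 → [5,6,5,5,5,7,5,4,7]
data[mid]=5<6: swap data[1],data[2]; lo=2,mid=3 → [5,5,6,5,5,7,5,4,7]
data[mid]=5<6: swap data[2],data[3]; lo=3,mid=4 → [5,5,5,6,5,7,5,4,7]
data[mid]=5<6: swap data[3],data[4]; lo=4,mid=5 → [5,5,5,5,6,7,5,4,7]
data[mid]=7>6: swap data[5],data[7]; hi=6 → [5,5,5,5,6,4,5,7,7]
data[mid]=4<6: swap data[4],data[5]; lo=5,mid=6 → [5,5,5,5,4,6,5,7,7]
data[mid]=5<6: swap data[5],data[6]; lo=6,mid=7 → [5,5,5,5,4,5,6,7,7]
end: lo=6, hi=6; data = [5,5,5,5,4,5,6,7,7]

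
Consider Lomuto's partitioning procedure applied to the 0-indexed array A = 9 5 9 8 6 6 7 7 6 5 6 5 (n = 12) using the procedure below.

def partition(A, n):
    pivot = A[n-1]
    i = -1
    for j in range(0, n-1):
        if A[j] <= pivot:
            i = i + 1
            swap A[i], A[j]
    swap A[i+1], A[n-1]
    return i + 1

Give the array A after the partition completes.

pivot = A[11] = 5; i = -1
j=0: A[0]=9 > 5 → no swap
j=1: A[1]=5 ≤ 5 → i=0, swap A[0],A[1] → 5 9 9 8 6 6 7 7 6 5 6 5
j=2: A[2]=9 > 5 → no swap
j=3: A[3]=8 > 5 → no swap
j=4: A[4]=6 > 5 → no swap
j=5: A[5]=6 > 5 → no swap
j=6: A[6]=7 > 5 → no swap
j=7: A[7]=7 > 5 → no swap
j=8: A[8]=6 > 5 → no swap
j=9: A[9]=5 ≤ 5 → i=1, swap A[1],A[9] → 5 5 9 8 6 6 7 7 6 9 6 5
j=10: A[10]=6 > 5 → no swap
final swap A[2],A[11] → 5 5 5 8 6 6 7 7 6 9 6 9; return 2

5 5 5 8 6 6 7 7 6 9 6 9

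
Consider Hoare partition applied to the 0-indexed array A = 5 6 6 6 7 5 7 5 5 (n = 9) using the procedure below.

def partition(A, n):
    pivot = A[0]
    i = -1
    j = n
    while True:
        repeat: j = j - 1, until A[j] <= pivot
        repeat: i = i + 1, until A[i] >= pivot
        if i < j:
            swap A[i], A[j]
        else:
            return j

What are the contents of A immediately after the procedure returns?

pivot = A[0] = 5; i = -1, j = 9
j→8 (A[8]=5≤5), i→0 (A[0]=5≥5); i<j, swap → 5 6 6 6 7 5 7 5 5
j→7 (A[7]=5≤5), i→1 (A[1]=6≥5); i<j, swap → 5 5 6 6 7 5 7 6 5
j→5 (A[5]=5≤5), i→2 (A[2]=6≥5); i<j, swap → 5 5 5 6 7 6 7 6 5
j→2, i→3; i≥j, return j=2. A = 5 5 5 6 7 6 7 6 5

5 5 5 6 7 6 7 6 5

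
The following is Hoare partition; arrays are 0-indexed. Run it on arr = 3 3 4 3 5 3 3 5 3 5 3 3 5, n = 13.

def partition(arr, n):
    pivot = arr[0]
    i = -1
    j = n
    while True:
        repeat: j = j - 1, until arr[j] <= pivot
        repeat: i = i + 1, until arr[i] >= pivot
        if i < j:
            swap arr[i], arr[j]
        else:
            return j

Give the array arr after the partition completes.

pivot = arr[0] = 3; i = -1, j = 13
j→11 (arr[11]=3≤3), i→0 (arr[0]=3≥3); i<j, swap → 3 3 4 3 5 3 3 5 3 5 3 3 5
j→10 (arr[10]=3≤3), i→1 (arr[1]=3≥3); i<j, swap → 3 3 4 3 5 3 3 5 3 5 3 3 5
j→8 (arr[8]=3≤3), i→2 (arr[2]=4≥3); i<j, swap → 3 3 3 3 5 3 3 5 4 5 3 3 5
j→6 (arr[6]=3≤3), i→3 (arr[3]=3≥3); i<j, swap → 3 3 3 3 5 3 3 5 4 5 3 3 5
j→5 (arr[5]=3≤3), i→4 (arr[4]=5≥3); i<j, swap → 3 3 3 3 3 5 3 5 4 5 3 3 5
j→4, i→5; i≥j, return j=4. arr = 3 3 3 3 3 5 3 5 4 5 3 3 5

3 3 3 3 3 5 3 5 4 5 3 3 5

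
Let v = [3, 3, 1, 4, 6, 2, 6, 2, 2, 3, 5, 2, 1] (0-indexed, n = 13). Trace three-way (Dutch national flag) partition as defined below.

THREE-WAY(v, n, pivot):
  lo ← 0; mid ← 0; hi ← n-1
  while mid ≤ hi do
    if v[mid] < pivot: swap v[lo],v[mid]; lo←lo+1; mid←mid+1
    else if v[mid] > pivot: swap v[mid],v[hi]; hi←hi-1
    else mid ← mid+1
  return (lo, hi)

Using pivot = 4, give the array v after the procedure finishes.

lo=0 mid=0 hi=12
3<4: swap(0,0), lo=1 mid=1 ⇒ [3, 3, 1, 4, 6, 2, 6, 2, 2, 3, 5, 2, 1]
3<4: swap(1,1), lo=2 mid=2 ⇒ [3, 3, 1, 4, 6, 2, 6, 2, 2, 3, 5, 2, 1]
1<4: swap(2,2), lo=3 mid=3 ⇒ [3, 3, 1, 4, 6, 2, 6, 2, 2, 3, 5, 2, 1]
4=4: mid=4
6>4: swap(4,12), hi=11 ⇒ [3, 3, 1, 4, 1, 2, 6, 2, 2, 3, 5, 2, 6]
1<4: swap(3,4), lo=4 mid=5 ⇒ [3, 3, 1, 1, 4, 2, 6, 2, 2, 3, 5, 2, 6]
2<4: swap(4,5), lo=5 mid=6 ⇒ [3, 3, 1, 1, 2, 4, 6, 2, 2, 3, 5, 2, 6]
6>4: swap(6,11), hi=10 ⇒ [3, 3, 1, 1, 2, 4, 2, 2, 2, 3, 5, 6, 6]
2<4: swap(5,6), lo=6 mid=7 ⇒ [3, 3, 1, 1, 2, 2, 4, 2, 2, 3, 5, 6, 6]
2<4: swap(6,7), lo=7 mid=8 ⇒ [3, 3, 1, 1, 2, 2, 2, 4, 2, 3, 5, 6, 6]
2<4: swap(7,8), lo=8 mid=9 ⇒ [3, 3, 1, 1, 2, 2, 2, 2, 4, 3, 5, 6, 6]
3<4: swap(8,9), lo=9 mid=10 ⇒ [3, 3, 1, 1, 2, 2, 2, 2, 3, 4, 5, 6, 6]
5>4: swap(10,10), hi=9 ⇒ [3, 3, 1, 1, 2, 2, 2, 2, 3, 4, 5, 6, 6]
done. lo=9 hi=9; v=[3, 3, 1, 1, 2, 2, 2, 2, 3, 4, 5, 6, 6]

[3, 3, 1, 1, 2, 2, 2, 2, 3, 4, 5, 6, 6]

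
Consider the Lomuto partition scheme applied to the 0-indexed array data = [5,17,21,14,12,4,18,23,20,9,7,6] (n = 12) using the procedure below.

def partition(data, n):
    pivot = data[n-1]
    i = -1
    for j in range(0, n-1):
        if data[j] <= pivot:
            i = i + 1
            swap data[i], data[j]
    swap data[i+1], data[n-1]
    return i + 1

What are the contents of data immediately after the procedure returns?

[5,4,6,14,12,17,18,23,20,9,7,21]

pivot = data[11] = 6; i = -1
j=0: data[0]=5 ≤ 6 → i=0, swap data[0],data[0] (no change) → [5,17,21,14,12,4,18,23,20,9,7,6]
j=1: data[1]=17 > 6 → no swap
j=2: data[2]=21 > 6 → no swap
j=3: data[3]=14 > 6 → no swap
j=4: data[4]=12 > 6 → no swap
j=5: data[5]=4 ≤ 6 → i=1, swap data[1],data[5] → [5,4,21,14,12,17,18,23,20,9,7,6]
j=6: data[6]=18 > 6 → no swap
j=7: data[7]=23 > 6 → no swap
j=8: data[8]=20 > 6 → no swap
j=9: data[9]=9 > 6 → no swap
j=10: data[10]=7 > 6 → no swap
final swap data[2],data[11] → [5,4,6,14,12,17,18,23,20,9,7,21]; return 2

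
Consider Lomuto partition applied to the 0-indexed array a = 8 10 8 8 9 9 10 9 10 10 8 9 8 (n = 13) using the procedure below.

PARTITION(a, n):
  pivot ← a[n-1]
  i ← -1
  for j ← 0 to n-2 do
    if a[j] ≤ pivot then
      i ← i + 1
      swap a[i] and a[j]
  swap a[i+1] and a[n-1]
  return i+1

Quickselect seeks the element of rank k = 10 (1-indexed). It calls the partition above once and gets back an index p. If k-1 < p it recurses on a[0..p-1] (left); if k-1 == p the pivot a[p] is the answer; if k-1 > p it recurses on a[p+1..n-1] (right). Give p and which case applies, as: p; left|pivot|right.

4; right

pivot=8, i=-1
j=0: 8≤8, i=0, swap(0,0) ⇒ 8 10 8 8 9 9 10 9 10 10 8 9 8
j=1: 10>8, skip
j=2: 8≤8, i=1, swap(1,2) ⇒ 8 8 10 8 9 9 10 9 10 10 8 9 8
j=3: 8≤8, i=2, swap(2,3) ⇒ 8 8 8 10 9 9 10 9 10 10 8 9 8
j=4: 9>8, skip
j=5: 9>8, skip
j=6: 10>8, skip
j=7: 9>8, skip
j=8: 10>8, skip
j=9: 10>8, skip
j=10: 8≤8, i=3, swap(3,10) ⇒ 8 8 8 8 9 9 10 9 10 10 10 9 8
j=11: 9>8, skip
swap(4,12) ⇒ 8 8 8 8 8 9 10 9 10 10 10 9 9; return 4
p = 4; k-1 = 9 > 4 ⇒ right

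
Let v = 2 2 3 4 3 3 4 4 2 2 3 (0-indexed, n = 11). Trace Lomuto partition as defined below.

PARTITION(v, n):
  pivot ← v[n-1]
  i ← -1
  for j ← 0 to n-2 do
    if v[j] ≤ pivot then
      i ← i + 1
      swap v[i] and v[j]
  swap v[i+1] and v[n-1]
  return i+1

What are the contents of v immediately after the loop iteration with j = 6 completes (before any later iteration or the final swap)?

2 2 3 3 3 4 4 4 2 2 3

pivot = v[10] = 3; i = -1
j=0: v[0]=2 ≤ 3 → i=0, swap v[0],v[0] (no change) → 2 2 3 4 3 3 4 4 2 2 3
j=1: v[1]=2 ≤ 3 → i=1, swap v[1],v[1] (no change) → 2 2 3 4 3 3 4 4 2 2 3
j=2: v[2]=3 ≤ 3 → i=2, swap v[2],v[2] (no change) → 2 2 3 4 3 3 4 4 2 2 3
j=3: v[3]=4 > 3 → no swap
j=4: v[4]=3 ≤ 3 → i=3, swap v[3],v[4] → 2 2 3 3 4 3 4 4 2 2 3
j=5: v[5]=3 ≤ 3 → i=4, swap v[4],v[5] → 2 2 3 3 3 4 4 4 2 2 3
j=6: v[6]=4 > 3 → no swap
(after j=6) v = 2 2 3 3 3 4 4 4 2 2 3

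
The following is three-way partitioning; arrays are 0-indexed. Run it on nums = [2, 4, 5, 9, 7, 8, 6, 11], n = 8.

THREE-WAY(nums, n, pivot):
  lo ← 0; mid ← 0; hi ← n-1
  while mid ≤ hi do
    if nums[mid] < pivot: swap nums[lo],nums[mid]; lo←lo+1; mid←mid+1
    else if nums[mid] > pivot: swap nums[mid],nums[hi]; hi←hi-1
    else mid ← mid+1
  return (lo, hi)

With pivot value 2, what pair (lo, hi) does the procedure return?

lo=0 mid=0 hi=7
2=2: mid=1
4>2: swap(1,7), hi=6 ⇒ [2, 11, 5, 9, 7, 8, 6, 4]
11>2: swap(1,6), hi=5 ⇒ [2, 6, 5, 9, 7, 8, 11, 4]
6>2: swap(1,5), hi=4 ⇒ [2, 8, 5, 9, 7, 6, 11, 4]
8>2: swap(1,4), hi=3 ⇒ [2, 7, 5, 9, 8, 6, 11, 4]
7>2: swap(1,3), hi=2 ⇒ [2, 9, 5, 7, 8, 6, 11, 4]
9>2: swap(1,2), hi=1 ⇒ [2, 5, 9, 7, 8, 6, 11, 4]
5>2: swap(1,1), hi=0 ⇒ [2, 5, 9, 7, 8, 6, 11, 4]
done. lo=0 hi=0; nums=[2, 5, 9, 7, 8, 6, 11, 4]

(0, 0)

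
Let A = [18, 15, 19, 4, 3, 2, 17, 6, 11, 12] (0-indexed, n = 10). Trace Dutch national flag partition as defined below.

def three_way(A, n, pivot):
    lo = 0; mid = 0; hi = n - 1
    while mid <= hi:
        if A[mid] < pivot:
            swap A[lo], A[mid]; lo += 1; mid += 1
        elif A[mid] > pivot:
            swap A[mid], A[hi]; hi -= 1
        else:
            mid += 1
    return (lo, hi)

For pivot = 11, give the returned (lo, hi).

lo=0 mid=0 hi=9
18>11: swap(0,9), hi=8 ⇒ [12, 15, 19, 4, 3, 2, 17, 6, 11, 18]
12>11: swap(0,8), hi=7 ⇒ [11, 15, 19, 4, 3, 2, 17, 6, 12, 18]
11=11: mid=1
15>11: swap(1,7), hi=6 ⇒ [11, 6, 19, 4, 3, 2, 17, 15, 12, 18]
6<11: swap(0,1), lo=1 mid=2 ⇒ [6, 11, 19, 4, 3, 2, 17, 15, 12, 18]
19>11: swap(2,6), hi=5 ⇒ [6, 11, 17, 4, 3, 2, 19, 15, 12, 18]
17>11: swap(2,5), hi=4 ⇒ [6, 11, 2, 4, 3, 17, 19, 15, 12, 18]
2<11: swap(1,2), lo=2 mid=3 ⇒ [6, 2, 11, 4, 3, 17, 19, 15, 12, 18]
4<11: swap(2,3), lo=3 mid=4 ⇒ [6, 2, 4, 11, 3, 17, 19, 15, 12, 18]
3<11: swap(3,4), lo=4 mid=5 ⇒ [6, 2, 4, 3, 11, 17, 19, 15, 12, 18]
done. lo=4 hi=4; A=[6, 2, 4, 3, 11, 17, 19, 15, 12, 18]

(4, 4)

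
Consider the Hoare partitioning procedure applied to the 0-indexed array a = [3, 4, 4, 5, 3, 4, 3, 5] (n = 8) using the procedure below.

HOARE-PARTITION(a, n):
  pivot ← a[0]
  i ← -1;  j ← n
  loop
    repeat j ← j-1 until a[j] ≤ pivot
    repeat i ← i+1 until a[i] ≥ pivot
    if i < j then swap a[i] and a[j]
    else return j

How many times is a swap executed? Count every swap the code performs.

2

pivot = a[0] = 3; i = -1, j = 8
j→6 (a[6]=3≤3), i→0 (a[0]=3≥3); i<j, swap → [3, 4, 4, 5, 3, 4, 3, 5]
j→4 (a[4]=3≤3), i→1 (a[1]=4≥3); i<j, swap → [3, 3, 4, 5, 4, 4, 3, 5]
j→1, i→2; i≥j, return j=1. a = [3, 3, 4, 5, 4, 4, 3, 5]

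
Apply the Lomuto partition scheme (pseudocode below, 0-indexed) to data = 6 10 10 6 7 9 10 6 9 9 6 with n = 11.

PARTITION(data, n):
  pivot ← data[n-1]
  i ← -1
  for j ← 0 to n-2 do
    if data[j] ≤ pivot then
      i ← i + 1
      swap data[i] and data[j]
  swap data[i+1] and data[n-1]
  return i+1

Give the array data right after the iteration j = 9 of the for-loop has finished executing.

pivot = data[10] = 6; i = -1
j=0: data[0]=6 ≤ 6 → i=0, swap data[0],data[0] (no change) → 6 10 10 6 7 9 10 6 9 9 6
j=1: data[1]=10 > 6 → no swap
j=2: data[2]=10 > 6 → no swap
j=3: data[3]=6 ≤ 6 → i=1, swap data[1],data[3] → 6 6 10 10 7 9 10 6 9 9 6
j=4: data[4]=7 > 6 → no swap
j=5: data[5]=9 > 6 → no swap
j=6: data[6]=10 > 6 → no swap
j=7: data[7]=6 ≤ 6 → i=2, swap data[2],data[7] → 6 6 6 10 7 9 10 10 9 9 6
j=8: data[8]=9 > 6 → no swap
j=9: data[9]=9 > 6 → no swap
(after j=9) data = 6 6 6 10 7 9 10 10 9 9 6

6 6 6 10 7 9 10 10 9 9 6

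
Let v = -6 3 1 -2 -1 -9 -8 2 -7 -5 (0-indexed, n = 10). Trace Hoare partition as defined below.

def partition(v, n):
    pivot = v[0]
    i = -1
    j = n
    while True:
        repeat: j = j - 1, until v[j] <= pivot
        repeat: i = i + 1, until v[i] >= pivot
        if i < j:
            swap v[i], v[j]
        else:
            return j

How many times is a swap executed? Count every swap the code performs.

pivot=-6
j stops at 8 (-7), i stops at 0 (-6); swap ⇒ -7 3 1 -2 -1 -9 -8 2 -6 -5
j stops at 6 (-8), i stops at 1 (3); swap ⇒ -7 -8 1 -2 -1 -9 3 2 -6 -5
j stops at 5 (-9), i stops at 2 (1); swap ⇒ -7 -8 -9 -2 -1 1 3 2 -6 -5
j stops at 2, i stops at 3; i≥j ⇒ return 2. v=-7 -8 -9 -2 -1 1 3 2 -6 -5

3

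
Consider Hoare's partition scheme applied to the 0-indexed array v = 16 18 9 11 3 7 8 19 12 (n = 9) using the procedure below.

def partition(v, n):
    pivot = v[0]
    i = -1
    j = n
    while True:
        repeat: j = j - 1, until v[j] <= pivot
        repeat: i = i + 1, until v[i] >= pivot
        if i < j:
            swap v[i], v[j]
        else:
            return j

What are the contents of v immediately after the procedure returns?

12 8 9 11 3 7 18 19 16

pivot = v[0] = 16; i = -1, j = 9
j→8 (v[8]=12≤16), i→0 (v[0]=16≥16); i<j, swap → 12 18 9 11 3 7 8 19 16
j→6 (v[6]=8≤16), i→1 (v[1]=18≥16); i<j, swap → 12 8 9 11 3 7 18 19 16
j→5, i→6; i≥j, return j=5. v = 12 8 9 11 3 7 18 19 16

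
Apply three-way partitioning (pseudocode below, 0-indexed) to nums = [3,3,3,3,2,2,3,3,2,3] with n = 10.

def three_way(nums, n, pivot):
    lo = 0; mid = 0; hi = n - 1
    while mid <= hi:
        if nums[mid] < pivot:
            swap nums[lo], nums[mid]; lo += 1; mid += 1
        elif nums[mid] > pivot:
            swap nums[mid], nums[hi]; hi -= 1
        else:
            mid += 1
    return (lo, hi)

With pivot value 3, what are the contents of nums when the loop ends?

pivot = 3; lo=0, mid=0, hi=9
nums[mid]=3=3: mid=1
nums[mid]=3=3: mid=2
nums[mid]=3=3: mid=3
nums[mid]=3=3: mid=4
nums[mid]=2<3: swap nums[0],nums[4]; lo=1,mid=5 → [2,3,3,3,3,2,3,3,2,3]
nums[mid]=2<3: swap nums[1],nums[5]; lo=2,mid=6 → [2,2,3,3,3,3,3,3,2,3]
nums[mid]=3=3: mid=7
nums[mid]=3=3: mid=8
nums[mid]=2<3: swap nums[2],nums[8]; lo=3,mid=9 → [2,2,2,3,3,3,3,3,3,3]
nums[mid]=3=3: mid=10
end: lo=3, hi=9; nums = [2,2,2,3,3,3,3,3,3,3]

[2,2,2,3,3,3,3,3,3,3]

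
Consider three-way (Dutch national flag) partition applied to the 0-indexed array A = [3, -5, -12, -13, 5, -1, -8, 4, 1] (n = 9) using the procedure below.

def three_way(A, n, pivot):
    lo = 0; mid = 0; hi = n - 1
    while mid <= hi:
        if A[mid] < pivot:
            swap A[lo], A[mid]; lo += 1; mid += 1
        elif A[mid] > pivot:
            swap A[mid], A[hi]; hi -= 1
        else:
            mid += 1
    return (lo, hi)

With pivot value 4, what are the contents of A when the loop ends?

[3, -5, -12, -13, 1, -1, -8, 4, 5]

lo=0 mid=0 hi=8
3<4: swap(0,0), lo=1 mid=1 ⇒ [3, -5, -12, -13, 5, -1, -8, 4, 1]
-5<4: swap(1,1), lo=2 mid=2 ⇒ [3, -5, -12, -13, 5, -1, -8, 4, 1]
-12<4: swap(2,2), lo=3 mid=3 ⇒ [3, -5, -12, -13, 5, -1, -8, 4, 1]
-13<4: swap(3,3), lo=4 mid=4 ⇒ [3, -5, -12, -13, 5, -1, -8, 4, 1]
5>4: swap(4,8), hi=7 ⇒ [3, -5, -12, -13, 1, -1, -8, 4, 5]
1<4: swap(4,4), lo=5 mid=5 ⇒ [3, -5, -12, -13, 1, -1, -8, 4, 5]
-1<4: swap(5,5), lo=6 mid=6 ⇒ [3, -5, -12, -13, 1, -1, -8, 4, 5]
-8<4: swap(6,6), lo=7 mid=7 ⇒ [3, -5, -12, -13, 1, -1, -8, 4, 5]
4=4: mid=8
done. lo=7 hi=7; A=[3, -5, -12, -13, 1, -1, -8, 4, 5]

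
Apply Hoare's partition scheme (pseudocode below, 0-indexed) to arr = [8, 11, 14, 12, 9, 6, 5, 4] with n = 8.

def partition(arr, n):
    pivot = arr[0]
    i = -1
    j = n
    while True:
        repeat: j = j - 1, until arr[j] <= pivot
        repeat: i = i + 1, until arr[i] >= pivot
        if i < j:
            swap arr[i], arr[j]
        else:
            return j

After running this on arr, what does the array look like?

pivot=8
j stops at 7 (4), i stops at 0 (8); swap ⇒ [4, 11, 14, 12, 9, 6, 5, 8]
j stops at 6 (5), i stops at 1 (11); swap ⇒ [4, 5, 14, 12, 9, 6, 11, 8]
j stops at 5 (6), i stops at 2 (14); swap ⇒ [4, 5, 6, 12, 9, 14, 11, 8]
j stops at 2, i stops at 3; i≥j ⇒ return 2. arr=[4, 5, 6, 12, 9, 14, 11, 8]

[4, 5, 6, 12, 9, 14, 11, 8]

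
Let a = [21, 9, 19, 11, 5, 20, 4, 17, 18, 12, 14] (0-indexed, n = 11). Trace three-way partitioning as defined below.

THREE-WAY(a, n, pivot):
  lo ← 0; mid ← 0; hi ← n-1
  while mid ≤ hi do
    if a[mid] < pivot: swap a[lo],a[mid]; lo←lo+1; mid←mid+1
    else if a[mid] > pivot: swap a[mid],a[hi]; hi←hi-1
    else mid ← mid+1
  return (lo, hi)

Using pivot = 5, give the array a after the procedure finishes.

[4, 5, 11, 19, 20, 9, 17, 18, 12, 14, 21]

lo=0 mid=0 hi=10
21>5: swap(0,10), hi=9 ⇒ [14, 9, 19, 11, 5, 20, 4, 17, 18, 12, 21]
14>5: swap(0,9), hi=8 ⇒ [12, 9, 19, 11, 5, 20, 4, 17, 18, 14, 21]
12>5: swap(0,8), hi=7 ⇒ [18, 9, 19, 11, 5, 20, 4, 17, 12, 14, 21]
18>5: swap(0,7), hi=6 ⇒ [17, 9, 19, 11, 5, 20, 4, 18, 12, 14, 21]
17>5: swap(0,6), hi=5 ⇒ [4, 9, 19, 11, 5, 20, 17, 18, 12, 14, 21]
4<5: swap(0,0), lo=1 mid=1 ⇒ [4, 9, 19, 11, 5, 20, 17, 18, 12, 14, 21]
9>5: swap(1,5), hi=4 ⇒ [4, 20, 19, 11, 5, 9, 17, 18, 12, 14, 21]
20>5: swap(1,4), hi=3 ⇒ [4, 5, 19, 11, 20, 9, 17, 18, 12, 14, 21]
5=5: mid=2
19>5: swap(2,3), hi=2 ⇒ [4, 5, 11, 19, 20, 9, 17, 18, 12, 14, 21]
11>5: swap(2,2), hi=1 ⇒ [4, 5, 11, 19, 20, 9, 17, 18, 12, 14, 21]
done. lo=1 hi=1; a=[4, 5, 11, 19, 20, 9, 17, 18, 12, 14, 21]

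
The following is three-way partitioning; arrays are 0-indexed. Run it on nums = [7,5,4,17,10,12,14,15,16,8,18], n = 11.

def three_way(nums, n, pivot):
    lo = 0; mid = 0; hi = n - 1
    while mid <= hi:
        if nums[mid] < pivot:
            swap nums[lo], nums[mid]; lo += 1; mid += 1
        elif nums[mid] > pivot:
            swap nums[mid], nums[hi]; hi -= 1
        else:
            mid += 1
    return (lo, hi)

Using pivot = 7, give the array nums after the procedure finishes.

pivot = 7; lo=0, mid=0, hi=10
nums[mid]=7=7: mid=1
nums[mid]=5<7: swap nums[0],nums[1]; lo=1,mid=2 → [5,7,4,17,10,12,14,15,16,8,18]
nums[mid]=4<7: swap nums[1],nums[2]; lo=2,mid=3 → [5,4,7,17,10,12,14,15,16,8,18]
nums[mid]=17>7: swap nums[3],nums[10]; hi=9 → [5,4,7,18,10,12,14,15,16,8,17]
nums[mid]=18>7: swap nums[3],nums[9]; hi=8 → [5,4,7,8,10,12,14,15,16,18,17]
nums[mid]=8>7: swap nums[3],nums[8]; hi=7 → [5,4,7,16,10,12,14,15,8,18,17]
nums[mid]=16>7: swap nums[3],nums[7]; hi=6 → [5,4,7,15,10,12,14,16,8,18,17]
nums[mid]=15>7: swap nums[3],nums[6]; hi=5 → [5,4,7,14,10,12,15,16,8,18,17]
nums[mid]=14>7: swap nums[3],nums[5]; hi=4 → [5,4,7,12,10,14,15,16,8,18,17]
nums[mid]=12>7: swap nums[3],nums[4]; hi=3 → [5,4,7,10,12,14,15,16,8,18,17]
nums[mid]=10>7: swap nums[3],nums[3]; hi=2 → [5,4,7,10,12,14,15,16,8,18,17]
end: lo=2, hi=2; nums = [5,4,7,10,12,14,15,16,8,18,17]

[5,4,7,10,12,14,15,16,8,18,17]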